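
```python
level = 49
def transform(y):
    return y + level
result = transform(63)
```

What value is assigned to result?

Step 1: level = 49 is defined globally.
Step 2: transform(63) uses parameter y = 63 and looks up level from global scope = 49.
Step 3: result = 63 + 49 = 112

The answer is 112.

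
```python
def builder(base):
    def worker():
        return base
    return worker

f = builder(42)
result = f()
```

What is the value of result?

Step 1: builder(42) creates closure capturing base = 42.
Step 2: f() returns the captured base = 42.
Step 3: result = 42

The answer is 42.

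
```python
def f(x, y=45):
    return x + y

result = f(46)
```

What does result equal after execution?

Step 1: f(46) uses default y = 45.
Step 2: Returns 46 + 45 = 91.
Step 3: result = 91

The answer is 91.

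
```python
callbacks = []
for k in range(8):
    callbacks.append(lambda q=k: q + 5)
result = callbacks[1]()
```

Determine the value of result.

Step 1: Default argument q=k captures k's value at definition time.
Step 2: callbacks[1] was defined when k = 1, so q defaults to 1.
Step 3: result = 1 + 5 = 6 (default arg fixes the late binding issue)

The answer is 6.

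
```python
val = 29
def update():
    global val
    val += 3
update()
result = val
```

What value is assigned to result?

Step 1: val = 29 globally.
Step 2: update() modifies global val: val += 3 = 32.
Step 3: result = 32

The answer is 32.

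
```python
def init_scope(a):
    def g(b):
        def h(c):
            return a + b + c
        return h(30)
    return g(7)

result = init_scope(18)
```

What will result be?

Step 1: a = 18, b = 7, c = 30 across three nested scopes.
Step 2: h() accesses all three via LEGB rule.
Step 3: result = 18 + 7 + 30 = 55

The answer is 55.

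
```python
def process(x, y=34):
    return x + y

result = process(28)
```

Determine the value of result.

Step 1: process(28) uses default y = 34.
Step 2: Returns 28 + 34 = 62.
Step 3: result = 62

The answer is 62.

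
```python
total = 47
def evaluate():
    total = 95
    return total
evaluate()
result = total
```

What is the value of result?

Step 1: Global total = 47.
Step 2: evaluate() creates local total = 95 (shadow, not modification).
Step 3: After evaluate() returns, global total is unchanged. result = 47

The answer is 47.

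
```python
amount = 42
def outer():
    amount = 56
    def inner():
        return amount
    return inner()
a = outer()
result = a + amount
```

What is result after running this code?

Step 1: outer() has local amount = 56. inner() reads from enclosing.
Step 2: outer() returns 56. Global amount = 42 unchanged.
Step 3: result = 56 + 42 = 98

The answer is 98.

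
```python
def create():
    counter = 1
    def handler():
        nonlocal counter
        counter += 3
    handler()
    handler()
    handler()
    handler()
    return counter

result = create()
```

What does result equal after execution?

Step 1: counter starts at 1.
Step 2: handler() is called 4 times, each adding 3.
Step 3: counter = 1 + 3 * 4 = 13

The answer is 13.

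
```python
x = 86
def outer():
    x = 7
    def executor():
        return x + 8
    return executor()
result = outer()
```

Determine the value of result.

Step 1: outer() shadows global x with x = 7.
Step 2: executor() finds x = 7 in enclosing scope, computes 7 + 8 = 15.
Step 3: result = 15

The answer is 15.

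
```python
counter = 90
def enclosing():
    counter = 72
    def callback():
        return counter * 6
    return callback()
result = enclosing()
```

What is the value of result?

Step 1: enclosing() shadows global counter with counter = 72.
Step 2: callback() finds counter = 72 in enclosing scope, computes 72 * 6 = 432.
Step 3: result = 432

The answer is 432.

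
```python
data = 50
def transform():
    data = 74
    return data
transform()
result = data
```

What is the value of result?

Step 1: Global data = 50.
Step 2: transform() creates local data = 74 (shadow, not modification).
Step 3: After transform() returns, global data is unchanged. result = 50

The answer is 50.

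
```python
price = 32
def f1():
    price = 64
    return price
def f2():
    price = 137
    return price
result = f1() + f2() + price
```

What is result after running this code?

Step 1: Each function shadows global price with its own local.
Step 2: f1() returns 64, f2() returns 137.
Step 3: Global price = 32 is unchanged. result = 64 + 137 + 32 = 233

The answer is 233.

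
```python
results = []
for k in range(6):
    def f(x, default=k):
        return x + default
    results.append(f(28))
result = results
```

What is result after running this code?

Step 1: Default argument default=k is evaluated at function definition time.
Step 2: Each iteration creates f with default = current k value.
Step 3: f(28) returns 28 + default. results = [28, 29, 30, 31, 32, 33]

The answer is [28, 29, 30, 31, 32, 33].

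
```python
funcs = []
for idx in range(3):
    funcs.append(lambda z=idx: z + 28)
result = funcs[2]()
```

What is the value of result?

Step 1: Default argument z=idx captures idx's value at definition time.
Step 2: funcs[2] was defined when idx = 2, so z defaults to 2.
Step 3: result = 2 + 28 = 30 (default arg fixes the late binding issue)

The answer is 30.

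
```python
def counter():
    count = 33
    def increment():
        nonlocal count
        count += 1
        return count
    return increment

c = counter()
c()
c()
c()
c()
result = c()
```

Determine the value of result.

Step 1: counter() creates closure with count = 33.
Step 2: Each c() call increments count via nonlocal. After 5 calls: 33 + 5 = 38.
Step 3: result = 38

The answer is 38.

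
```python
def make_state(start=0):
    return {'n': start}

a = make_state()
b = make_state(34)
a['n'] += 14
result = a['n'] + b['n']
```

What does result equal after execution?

Step 1: make_state() returns a new dict each call (immutable default 0).
Step 2: a = {'n': 0}, b = {'n': 34}.
Step 3: a['n'] += 14 = 14. result = 14 + 34 = 48

The answer is 48.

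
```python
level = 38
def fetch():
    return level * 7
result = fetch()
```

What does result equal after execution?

Step 1: level = 38 is defined globally.
Step 2: fetch() looks up level from global scope = 38, then computes 38 * 7 = 266.
Step 3: result = 266

The answer is 266.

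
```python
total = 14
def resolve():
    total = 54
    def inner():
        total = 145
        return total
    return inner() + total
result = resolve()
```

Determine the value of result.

Step 1: resolve() has local total = 54. inner() has local total = 145.
Step 2: inner() returns its local total = 145.
Step 3: resolve() returns 145 + its own total (54) = 199

The answer is 199.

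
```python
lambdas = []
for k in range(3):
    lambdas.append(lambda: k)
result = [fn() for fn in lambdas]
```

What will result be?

Step 1: All 3 lambdas share the same variable k.
Step 2: After the loop, k = 2.
Step 3: Each call returns 2. result = [2, 2, 2]

The answer is [2, 2, 2].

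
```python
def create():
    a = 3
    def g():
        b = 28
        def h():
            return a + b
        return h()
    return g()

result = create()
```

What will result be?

Step 1: create() defines a = 3. g() defines b = 28.
Step 2: h() accesses both from enclosing scopes: a = 3, b = 28.
Step 3: result = 3 + 28 = 31

The answer is 31.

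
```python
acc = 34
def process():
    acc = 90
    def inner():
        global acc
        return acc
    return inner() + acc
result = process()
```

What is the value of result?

Step 1: Global acc = 34. process() shadows with local acc = 90.
Step 2: inner() uses global keyword, so inner() returns global acc = 34.
Step 3: process() returns 34 + 90 = 124

The answer is 124.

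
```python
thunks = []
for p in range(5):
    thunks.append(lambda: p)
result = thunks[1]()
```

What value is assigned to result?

Step 1: The loop creates 5 lambdas, all referencing the same variable p.
Step 2: After the loop, p = 4 (final value).
Step 3: thunks[1]() looks up p at call time and finds 4. This is the late binding gotcha. result = 4

The answer is 4.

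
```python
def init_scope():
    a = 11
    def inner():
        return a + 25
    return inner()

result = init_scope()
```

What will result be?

Step 1: init_scope() defines a = 11.
Step 2: inner() reads a = 11 from enclosing scope, returns 11 + 25 = 36.
Step 3: result = 36

The answer is 36.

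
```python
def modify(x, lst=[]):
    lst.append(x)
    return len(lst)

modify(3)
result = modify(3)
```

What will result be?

Step 1: Mutable default list persists between calls.
Step 2: First call: lst = [3], len = 1. Second call: lst = [3, 3], len = 2.
Step 3: result = 2

The answer is 2.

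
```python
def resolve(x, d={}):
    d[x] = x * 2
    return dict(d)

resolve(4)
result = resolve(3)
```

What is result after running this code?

Step 1: Mutable default dict is shared across calls.
Step 2: First call adds 4: 8. Second call adds 3: 6.
Step 3: result = {4: 8, 3: 6}

The answer is {4: 8, 3: 6}.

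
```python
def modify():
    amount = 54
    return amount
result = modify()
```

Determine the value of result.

Step 1: modify() defines amount = 54 in its local scope.
Step 2: return amount finds the local variable amount = 54.
Step 3: result = 54

The answer is 54.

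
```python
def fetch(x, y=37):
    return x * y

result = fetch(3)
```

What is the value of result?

Step 1: fetch(3) uses default y = 37.
Step 2: Returns 3 * 37 = 111.
Step 3: result = 111

The answer is 111.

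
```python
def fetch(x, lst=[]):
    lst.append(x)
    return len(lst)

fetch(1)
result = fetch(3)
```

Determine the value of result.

Step 1: Mutable default list persists between calls.
Step 2: First call: lst = [1], len = 1. Second call: lst = [1, 3], len = 2.
Step 3: result = 2

The answer is 2.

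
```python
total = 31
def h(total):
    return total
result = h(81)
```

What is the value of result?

Step 1: Global total = 31.
Step 2: h(81) takes parameter total = 81, which shadows the global.
Step 3: result = 81

The answer is 81.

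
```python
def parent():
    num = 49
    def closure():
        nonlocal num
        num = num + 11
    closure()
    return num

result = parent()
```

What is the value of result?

Step 1: parent() sets num = 49.
Step 2: closure() uses nonlocal to modify num in parent's scope: num = 49 + 11 = 60.
Step 3: parent() returns the modified num = 60

The answer is 60.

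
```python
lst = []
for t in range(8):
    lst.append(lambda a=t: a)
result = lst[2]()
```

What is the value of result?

Step 1: Default argument a=t captures t's value at each iteration.
Step 2: lst[2] captured a = 2 when t was 2.
Step 3: result = 2

The answer is 2.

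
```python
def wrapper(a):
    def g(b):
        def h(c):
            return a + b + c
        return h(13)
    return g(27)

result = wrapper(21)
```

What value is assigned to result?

Step 1: a = 21, b = 27, c = 13 across three nested scopes.
Step 2: h() accesses all three via LEGB rule.
Step 3: result = 21 + 27 + 13 = 61

The answer is 61.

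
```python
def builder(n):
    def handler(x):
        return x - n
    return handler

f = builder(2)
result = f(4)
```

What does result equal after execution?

Step 1: builder(2) creates a closure capturing n = 2.
Step 2: f(4) computes 4 - 2 = 2.
Step 3: result = 2

The answer is 2.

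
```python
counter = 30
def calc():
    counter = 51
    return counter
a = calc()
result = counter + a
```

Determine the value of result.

Step 1: Global counter = 30. calc() returns local counter = 51.
Step 2: a = 51. Global counter still = 30.
Step 3: result = 30 + 51 = 81

The answer is 81.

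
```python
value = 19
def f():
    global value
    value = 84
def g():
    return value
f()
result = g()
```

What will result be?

Step 1: value = 19.
Step 2: f() sets global value = 84.
Step 3: g() reads global value = 84. result = 84

The answer is 84.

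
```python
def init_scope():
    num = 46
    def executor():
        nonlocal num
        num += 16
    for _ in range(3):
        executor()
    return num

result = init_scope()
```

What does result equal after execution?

Step 1: num = 46.
Step 2: executor() is called 3 times in a loop, each adding 16 via nonlocal.
Step 3: num = 46 + 16 * 3 = 94

The answer is 94.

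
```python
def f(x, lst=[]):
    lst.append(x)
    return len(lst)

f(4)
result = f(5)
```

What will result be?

Step 1: Mutable default list persists between calls.
Step 2: First call: lst = [4], len = 1. Second call: lst = [4, 5], len = 2.
Step 3: result = 2

The answer is 2.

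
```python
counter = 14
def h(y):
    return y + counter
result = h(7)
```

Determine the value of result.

Step 1: counter = 14 is defined globally.
Step 2: h(7) uses parameter y = 7 and looks up counter from global scope = 14.
Step 3: result = 7 + 14 = 21

The answer is 21.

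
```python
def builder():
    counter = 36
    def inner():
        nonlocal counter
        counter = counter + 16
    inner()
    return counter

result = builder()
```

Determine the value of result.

Step 1: builder() sets counter = 36.
Step 2: inner() uses nonlocal to modify counter in builder's scope: counter = 36 + 16 = 52.
Step 3: builder() returns the modified counter = 52

The answer is 52.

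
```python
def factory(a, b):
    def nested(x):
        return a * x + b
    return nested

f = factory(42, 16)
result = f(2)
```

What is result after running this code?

Step 1: factory(42, 16) captures a = 42, b = 16.
Step 2: f(2) computes 42 * 2 + 16 = 100.
Step 3: result = 100

The answer is 100.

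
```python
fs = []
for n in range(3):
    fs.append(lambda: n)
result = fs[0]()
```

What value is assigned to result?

Step 1: The loop creates 3 lambdas, all referencing the same variable n.
Step 2: After the loop, n = 2 (final value).
Step 3: fs[0]() looks up n at call time and finds 2. This is the late binding gotcha. result = 2

The answer is 2.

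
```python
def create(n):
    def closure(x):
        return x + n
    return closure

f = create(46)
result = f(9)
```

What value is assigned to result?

Step 1: create(46) creates a closure that captures n = 46.
Step 2: f(9) calls the closure with x = 9, returning 9 + 46 = 55.
Step 3: result = 55

The answer is 55.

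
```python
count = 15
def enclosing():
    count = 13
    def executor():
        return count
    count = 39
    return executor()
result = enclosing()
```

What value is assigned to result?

Step 1: enclosing() sets count = 13, then later count = 39.
Step 2: executor() is called after count is reassigned to 39. Closures capture variables by reference, not by value.
Step 3: result = 39

The answer is 39.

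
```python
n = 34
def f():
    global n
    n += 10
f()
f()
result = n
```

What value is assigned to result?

Step 1: n = 34.
Step 2: First f(): n = 34 + 10 = 44.
Step 3: Second f(): n = 44 + 10 = 54. result = 54

The answer is 54.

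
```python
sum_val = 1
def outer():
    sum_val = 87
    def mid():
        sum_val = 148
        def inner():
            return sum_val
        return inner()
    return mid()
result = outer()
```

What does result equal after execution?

Step 1: Three levels of shadowing: global 1, outer 87, mid 148.
Step 2: inner() finds sum_val = 148 in enclosing mid() scope.
Step 3: result = 148

The answer is 148.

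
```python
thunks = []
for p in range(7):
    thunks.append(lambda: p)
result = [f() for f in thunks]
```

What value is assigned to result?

Step 1: All 7 lambdas share the same variable p.
Step 2: After the loop, p = 6.
Step 3: Each call returns 6. result = [6, 6, 6, 6, 6, 6, 6]

The answer is [6, 6, 6, 6, 6, 6, 6].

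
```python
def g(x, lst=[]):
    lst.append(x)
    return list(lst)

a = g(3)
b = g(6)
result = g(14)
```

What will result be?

Step 1: Default list is shared. list() creates copies for return values.
Step 2: Internal list grows: [3] -> [3, 6] -> [3, 6, 14].
Step 3: result = [3, 6, 14]

The answer is [3, 6, 14].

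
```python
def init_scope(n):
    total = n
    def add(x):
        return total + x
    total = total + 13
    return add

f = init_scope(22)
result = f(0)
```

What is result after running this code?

Step 1: init_scope(22) sets total = 22, then total = 22 + 13 = 35.
Step 2: Closures capture by reference, so add sees total = 35.
Step 3: f(0) returns 35 + 0 = 35

The answer is 35.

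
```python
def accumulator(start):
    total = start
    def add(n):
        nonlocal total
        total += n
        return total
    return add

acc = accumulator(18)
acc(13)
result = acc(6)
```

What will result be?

Step 1: accumulator(18) creates closure with total = 18.
Step 2: First acc(13): total = 18 + 13 = 31.
Step 3: Second acc(6): total = 31 + 6 = 37. result = 37

The answer is 37.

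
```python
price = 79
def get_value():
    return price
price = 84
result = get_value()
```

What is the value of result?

Step 1: price is first set to 79, then reassigned to 84.
Step 2: get_value() is called after the reassignment, so it looks up the current global price = 84.
Step 3: result = 84

The answer is 84.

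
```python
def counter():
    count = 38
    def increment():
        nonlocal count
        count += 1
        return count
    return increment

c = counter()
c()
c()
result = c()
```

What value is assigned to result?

Step 1: counter() creates closure with count = 38.
Step 2: Each c() call increments count via nonlocal. After 3 calls: 38 + 3 = 41.
Step 3: result = 41

The answer is 41.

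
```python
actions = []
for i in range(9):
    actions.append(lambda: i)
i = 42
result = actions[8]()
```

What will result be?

Step 1: Lambdas capture the variable i by reference, not by value.
Step 2: After the loop, i is reassigned to 42.
Step 3: actions[8]() looks up the current i = 42. result = 42

The answer is 42.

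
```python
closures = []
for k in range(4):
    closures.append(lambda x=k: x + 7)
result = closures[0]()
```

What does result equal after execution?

Step 1: Default argument x=k captures k's value at definition time.
Step 2: closures[0] was defined when k = 0, so x defaults to 0.
Step 3: result = 0 + 7 = 7 (default arg fixes the late binding issue)

The answer is 7.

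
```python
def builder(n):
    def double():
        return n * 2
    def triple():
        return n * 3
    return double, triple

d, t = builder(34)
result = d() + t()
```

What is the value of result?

Step 1: Both closures capture the same n = 34.
Step 2: d() = 34 * 2 = 68, t() = 34 * 3 = 102.
Step 3: result = 68 + 102 = 170

The answer is 170.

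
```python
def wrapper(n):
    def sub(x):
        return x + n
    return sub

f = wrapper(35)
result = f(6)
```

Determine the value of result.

Step 1: wrapper(35) creates a closure that captures n = 35.
Step 2: f(6) calls the closure with x = 6, returning 6 + 35 = 41.
Step 3: result = 41

The answer is 41.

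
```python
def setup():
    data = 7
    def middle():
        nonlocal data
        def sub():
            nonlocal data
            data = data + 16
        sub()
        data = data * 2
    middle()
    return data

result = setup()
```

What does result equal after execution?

Step 1: data = 7.
Step 2: sub() adds 16: data = 7 + 16 = 23.
Step 3: middle() doubles: data = 23 * 2 = 46.
Step 4: result = 46

The answer is 46.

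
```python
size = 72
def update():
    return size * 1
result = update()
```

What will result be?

Step 1: size = 72 is defined globally.
Step 2: update() looks up size from global scope = 72, then computes 72 * 1 = 72.
Step 3: result = 72

The answer is 72.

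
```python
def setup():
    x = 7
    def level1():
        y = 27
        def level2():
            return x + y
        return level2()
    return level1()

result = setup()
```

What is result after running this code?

Step 1: x = 7 in setup. y = 27 in level1.
Step 2: level2() reads x = 7 and y = 27 from enclosing scopes.
Step 3: result = 7 + 27 = 34

The answer is 34.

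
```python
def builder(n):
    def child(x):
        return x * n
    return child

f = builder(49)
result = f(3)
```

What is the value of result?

Step 1: builder(49) creates a closure capturing n = 49.
Step 2: f(3) computes 3 * 49 = 147.
Step 3: result = 147

The answer is 147.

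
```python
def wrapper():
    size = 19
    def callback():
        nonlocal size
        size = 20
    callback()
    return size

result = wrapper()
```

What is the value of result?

Step 1: wrapper() sets size = 19.
Step 2: callback() uses nonlocal to reassign size = 20.
Step 3: result = 20

The answer is 20.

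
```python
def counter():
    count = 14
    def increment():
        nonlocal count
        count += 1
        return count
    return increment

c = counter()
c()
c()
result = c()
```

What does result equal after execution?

Step 1: counter() creates closure with count = 14.
Step 2: Each c() call increments count via nonlocal. After 3 calls: 14 + 3 = 17.
Step 3: result = 17

The answer is 17.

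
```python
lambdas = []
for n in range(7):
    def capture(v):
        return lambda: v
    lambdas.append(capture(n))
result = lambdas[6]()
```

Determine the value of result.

Step 1: capture(n) creates a new scope capturing v = n at call time.
Step 2: lambdas[6] = capture(6), so its lambda captures v = 6.
Step 3: result = 6 (closure factory fixes late binding)

The answer is 6.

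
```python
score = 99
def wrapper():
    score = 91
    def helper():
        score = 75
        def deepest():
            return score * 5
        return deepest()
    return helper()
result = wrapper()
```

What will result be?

Step 1: deepest() looks up score through LEGB: not local, finds score = 75 in enclosing helper().
Step 2: Returns 75 * 5 = 375.
Step 3: result = 375

The answer is 375.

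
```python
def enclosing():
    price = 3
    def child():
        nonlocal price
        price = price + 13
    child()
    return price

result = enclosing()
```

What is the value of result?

Step 1: enclosing() sets price = 3.
Step 2: child() uses nonlocal to modify price in enclosing's scope: price = 3 + 13 = 16.
Step 3: enclosing() returns the modified price = 16

The answer is 16.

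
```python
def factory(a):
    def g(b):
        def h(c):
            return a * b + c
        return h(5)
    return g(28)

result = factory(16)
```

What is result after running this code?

Step 1: a = 16, b = 28, c = 5.
Step 2: h() computes a * b + c = 16 * 28 + 5 = 453.
Step 3: result = 453

The answer is 453.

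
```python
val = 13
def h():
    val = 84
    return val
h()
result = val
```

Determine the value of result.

Step 1: Global val = 13.
Step 2: h() creates local val = 84 (shadow, not modification).
Step 3: After h() returns, global val is unchanged. result = 13

The answer is 13.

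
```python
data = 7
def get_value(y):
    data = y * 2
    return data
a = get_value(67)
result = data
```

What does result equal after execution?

Step 1: Global data = 7.
Step 2: get_value(67) creates local data = 67 * 2 = 134.
Step 3: Global data unchanged because no global keyword. result = 7

The answer is 7.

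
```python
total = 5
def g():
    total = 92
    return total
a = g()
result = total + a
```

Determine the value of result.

Step 1: Global total = 5. g() returns local total = 92.
Step 2: a = 92. Global total still = 5.
Step 3: result = 5 + 92 = 97

The answer is 97.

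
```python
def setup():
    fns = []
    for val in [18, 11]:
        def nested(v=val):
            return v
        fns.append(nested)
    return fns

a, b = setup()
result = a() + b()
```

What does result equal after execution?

Step 1: Default argument v=val captures val at each iteration.
Step 2: a() returns 18 (captured at first iteration), b() returns 11 (captured at second).
Step 3: result = 18 + 11 = 29

The answer is 29.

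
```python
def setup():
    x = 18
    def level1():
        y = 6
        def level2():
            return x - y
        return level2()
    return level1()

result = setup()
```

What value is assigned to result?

Step 1: x = 18 in setup. y = 6 in level1.
Step 2: level2() reads x = 18 and y = 6 from enclosing scopes.
Step 3: result = 18 - 6 = 12

The answer is 12.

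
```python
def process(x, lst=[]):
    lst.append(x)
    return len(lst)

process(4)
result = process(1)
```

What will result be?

Step 1: Mutable default list persists between calls.
Step 2: First call: lst = [4], len = 1. Second call: lst = [4, 1], len = 2.
Step 3: result = 2

The answer is 2.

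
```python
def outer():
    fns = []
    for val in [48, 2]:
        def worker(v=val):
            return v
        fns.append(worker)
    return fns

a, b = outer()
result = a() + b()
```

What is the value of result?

Step 1: Default argument v=val captures val at each iteration.
Step 2: a() returns 48 (captured at first iteration), b() returns 2 (captured at second).
Step 3: result = 48 + 2 = 50

The answer is 50.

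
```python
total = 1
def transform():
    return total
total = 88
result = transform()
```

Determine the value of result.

Step 1: total is first set to 1, then reassigned to 88.
Step 2: transform() is called after the reassignment, so it looks up the current global total = 88.
Step 3: result = 88

The answer is 88.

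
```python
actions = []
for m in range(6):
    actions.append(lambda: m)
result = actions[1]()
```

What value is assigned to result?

Step 1: The loop creates 6 lambdas, all referencing the same variable m.
Step 2: After the loop, m = 5 (final value).
Step 3: actions[1]() looks up m at call time and finds 5. This is the late binding gotcha. result = 5

The answer is 5.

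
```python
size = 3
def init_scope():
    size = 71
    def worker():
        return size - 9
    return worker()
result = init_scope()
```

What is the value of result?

Step 1: init_scope() shadows global size with size = 71.
Step 2: worker() finds size = 71 in enclosing scope, computes 71 - 9 = 62.
Step 3: result = 62

The answer is 62.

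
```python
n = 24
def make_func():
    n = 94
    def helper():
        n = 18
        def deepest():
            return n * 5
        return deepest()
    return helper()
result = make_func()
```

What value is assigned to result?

Step 1: deepest() looks up n through LEGB: not local, finds n = 18 in enclosing helper().
Step 2: Returns 18 * 5 = 90.
Step 3: result = 90

The answer is 90.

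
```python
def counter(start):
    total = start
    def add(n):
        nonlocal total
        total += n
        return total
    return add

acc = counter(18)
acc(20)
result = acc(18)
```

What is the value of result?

Step 1: counter(18) creates closure with total = 18.
Step 2: First acc(20): total = 18 + 20 = 38.
Step 3: Second acc(18): total = 38 + 18 = 56. result = 56

The answer is 56.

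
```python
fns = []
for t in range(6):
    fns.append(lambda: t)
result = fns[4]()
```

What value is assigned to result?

Step 1: The loop creates 6 lambdas, all referencing the same variable t.
Step 2: After the loop, t = 5 (final value).
Step 3: fns[4]() looks up t at call time and finds 5. This is the late binding gotcha. result = 5

The answer is 5.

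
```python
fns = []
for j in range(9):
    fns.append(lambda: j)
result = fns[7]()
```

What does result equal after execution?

Step 1: The loop creates 9 lambdas, all referencing the same variable j.
Step 2: After the loop, j = 8 (final value).
Step 3: fns[7]() looks up j at call time and finds 8. This is the late binding gotcha. result = 8

The answer is 8.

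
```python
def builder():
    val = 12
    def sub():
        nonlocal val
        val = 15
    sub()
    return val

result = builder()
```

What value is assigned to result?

Step 1: builder() sets val = 12.
Step 2: sub() uses nonlocal to reassign val = 15.
Step 3: result = 15

The answer is 15.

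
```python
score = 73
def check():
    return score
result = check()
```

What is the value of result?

Step 1: score = 73 is defined in the global scope.
Step 2: check() looks up score. No local score exists, so Python checks the global scope via LEGB rule and finds score = 73.
Step 3: result = 73

The answer is 73.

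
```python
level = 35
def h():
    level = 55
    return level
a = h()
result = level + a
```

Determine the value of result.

Step 1: Global level = 35. h() returns local level = 55.
Step 2: a = 55. Global level still = 35.
Step 3: result = 35 + 55 = 90

The answer is 90.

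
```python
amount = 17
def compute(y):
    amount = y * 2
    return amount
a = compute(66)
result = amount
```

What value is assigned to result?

Step 1: Global amount = 17.
Step 2: compute(66) creates local amount = 66 * 2 = 132.
Step 3: Global amount unchanged because no global keyword. result = 17

The answer is 17.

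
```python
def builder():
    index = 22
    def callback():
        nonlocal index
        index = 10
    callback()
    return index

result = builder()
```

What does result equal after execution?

Step 1: builder() sets index = 22.
Step 2: callback() uses nonlocal to reassign index = 10.
Step 3: result = 10

The answer is 10.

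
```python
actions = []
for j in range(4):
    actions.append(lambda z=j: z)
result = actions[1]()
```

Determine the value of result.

Step 1: Default argument z=j captures j's value at each iteration.
Step 2: actions[1] captured z = 1 when j was 1.
Step 3: result = 1

The answer is 1.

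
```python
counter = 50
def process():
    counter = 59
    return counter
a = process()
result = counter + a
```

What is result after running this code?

Step 1: Global counter = 50. process() returns local counter = 59.
Step 2: a = 59. Global counter still = 50.
Step 3: result = 50 + 59 = 109

The answer is 109.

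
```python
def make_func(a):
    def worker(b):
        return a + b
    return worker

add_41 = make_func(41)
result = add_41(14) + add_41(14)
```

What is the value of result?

Step 1: add_41 captures a = 41.
Step 2: add_41(14) = 41 + 14 = 55, called twice.
Step 3: result = 55 + 55 = 110

The answer is 110.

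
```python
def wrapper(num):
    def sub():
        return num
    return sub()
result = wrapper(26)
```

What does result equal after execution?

Step 1: wrapper(26) binds parameter num = 26.
Step 2: sub() looks up num in enclosing scope and finds the parameter num = 26.
Step 3: result = 26

The answer is 26.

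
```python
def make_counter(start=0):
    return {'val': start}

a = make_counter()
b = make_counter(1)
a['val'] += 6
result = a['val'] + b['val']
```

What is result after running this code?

Step 1: make_counter() returns a new dict each call (immutable default 0).
Step 2: a = {'val': 0}, b = {'val': 1}.
Step 3: a['val'] += 6 = 6. result = 6 + 1 = 7

The answer is 7.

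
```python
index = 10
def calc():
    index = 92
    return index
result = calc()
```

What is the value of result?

Step 1: Global index = 10.
Step 2: calc() creates local index = 92, shadowing the global.
Step 3: Returns local index = 92. result = 92

The answer is 92.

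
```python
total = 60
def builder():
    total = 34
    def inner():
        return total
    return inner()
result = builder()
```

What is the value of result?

Step 1: total = 60 globally, but builder() defines total = 34 locally.
Step 2: inner() looks up total. Not in local scope, so checks enclosing scope (builder) and finds total = 34.
Step 3: result = 34

The answer is 34.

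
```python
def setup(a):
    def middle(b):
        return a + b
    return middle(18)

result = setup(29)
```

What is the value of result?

Step 1: setup(29) passes a = 29.
Step 2: middle(18) has b = 18, reads a = 29 from enclosing.
Step 3: result = 29 + 18 = 47

The answer is 47.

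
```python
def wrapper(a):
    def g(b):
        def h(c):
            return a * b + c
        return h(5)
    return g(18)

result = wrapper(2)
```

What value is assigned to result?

Step 1: a = 2, b = 18, c = 5.
Step 2: h() computes a * b + c = 2 * 18 + 5 = 41.
Step 3: result = 41

The answer is 41.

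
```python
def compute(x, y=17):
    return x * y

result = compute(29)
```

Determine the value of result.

Step 1: compute(29) uses default y = 17.
Step 2: Returns 29 * 17 = 493.
Step 3: result = 493

The answer is 493.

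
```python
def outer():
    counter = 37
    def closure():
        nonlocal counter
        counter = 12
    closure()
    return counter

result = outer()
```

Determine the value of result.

Step 1: outer() sets counter = 37.
Step 2: closure() uses nonlocal to reassign counter = 12.
Step 3: result = 12

The answer is 12.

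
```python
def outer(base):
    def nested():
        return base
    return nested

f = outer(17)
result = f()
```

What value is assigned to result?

Step 1: outer(17) creates closure capturing base = 17.
Step 2: f() returns the captured base = 17.
Step 3: result = 17

The answer is 17.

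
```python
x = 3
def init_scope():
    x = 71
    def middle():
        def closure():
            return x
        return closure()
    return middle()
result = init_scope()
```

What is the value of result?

Step 1: init_scope() defines x = 71. middle() and closure() have no local x.
Step 2: closure() checks local (none), enclosing middle() (none), enclosing init_scope() and finds x = 71.
Step 3: result = 71

The answer is 71.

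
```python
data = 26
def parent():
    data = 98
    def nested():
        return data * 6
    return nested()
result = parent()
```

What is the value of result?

Step 1: parent() shadows global data with data = 98.
Step 2: nested() finds data = 98 in enclosing scope, computes 98 * 6 = 588.
Step 3: result = 588

The answer is 588.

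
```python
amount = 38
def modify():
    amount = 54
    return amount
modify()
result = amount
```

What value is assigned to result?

Step 1: Global amount = 38.
Step 2: modify() creates local amount = 54 (shadow, not modification).
Step 3: After modify() returns, global amount is unchanged. result = 38

The answer is 38.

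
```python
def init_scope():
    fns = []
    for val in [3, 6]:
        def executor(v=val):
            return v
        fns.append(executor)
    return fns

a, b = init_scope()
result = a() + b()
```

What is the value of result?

Step 1: Default argument v=val captures val at each iteration.
Step 2: a() returns 3 (captured at first iteration), b() returns 6 (captured at second).
Step 3: result = 3 + 6 = 9

The answer is 9.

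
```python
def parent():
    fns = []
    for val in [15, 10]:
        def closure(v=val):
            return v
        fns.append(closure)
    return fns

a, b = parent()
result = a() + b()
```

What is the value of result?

Step 1: Default argument v=val captures val at each iteration.
Step 2: a() returns 15 (captured at first iteration), b() returns 10 (captured at second).
Step 3: result = 15 + 10 = 25

The answer is 25.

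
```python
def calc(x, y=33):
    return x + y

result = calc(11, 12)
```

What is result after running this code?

Step 1: calc(11, 12) overrides default y with 12.
Step 2: Returns 11 + 12 = 23.
Step 3: result = 23

The answer is 23.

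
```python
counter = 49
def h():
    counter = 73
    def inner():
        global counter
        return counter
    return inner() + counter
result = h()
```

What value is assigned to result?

Step 1: Global counter = 49. h() shadows with local counter = 73.
Step 2: inner() uses global keyword, so inner() returns global counter = 49.
Step 3: h() returns 49 + 73 = 122

The answer is 122.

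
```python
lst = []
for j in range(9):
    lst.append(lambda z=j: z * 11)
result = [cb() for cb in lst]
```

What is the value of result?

Step 1: Default arg z=j captures j at each iteration.
Step 2: lst[k] has z defaulting to k, returns k * 11.
Step 3: result = [0, 11, 22, 33, 44, 55, 66, 77, 88]

The answer is [0, 11, 22, 33, 44, 55, 66, 77, 88].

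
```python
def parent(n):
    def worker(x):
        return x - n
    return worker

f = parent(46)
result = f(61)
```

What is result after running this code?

Step 1: parent(46) creates a closure capturing n = 46.
Step 2: f(61) computes 61 - 46 = 15.
Step 3: result = 15

The answer is 15.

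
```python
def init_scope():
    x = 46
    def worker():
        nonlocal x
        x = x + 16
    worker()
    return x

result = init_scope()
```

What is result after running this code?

Step 1: init_scope() sets x = 46.
Step 2: worker() uses nonlocal to modify x in init_scope's scope: x = 46 + 16 = 62.
Step 3: init_scope() returns the modified x = 62

The answer is 62.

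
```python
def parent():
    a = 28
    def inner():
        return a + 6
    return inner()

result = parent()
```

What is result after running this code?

Step 1: parent() defines a = 28.
Step 2: inner() reads a = 28 from enclosing scope, returns 28 + 6 = 34.
Step 3: result = 34

The answer is 34.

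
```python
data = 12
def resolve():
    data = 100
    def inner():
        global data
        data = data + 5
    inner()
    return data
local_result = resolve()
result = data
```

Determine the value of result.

Step 1: Global data = 12. resolve() creates local data = 100.
Step 2: inner() declares global data and adds 5: global data = 12 + 5 = 17.
Step 3: resolve() returns its local data = 100 (unaffected by inner).
Step 4: result = global data = 17

The answer is 17.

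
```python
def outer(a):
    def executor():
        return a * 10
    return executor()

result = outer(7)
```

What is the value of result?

Step 1: outer(7) binds parameter a = 7.
Step 2: executor() accesses a = 7 from enclosing scope.
Step 3: result = 7 * 10 = 70

The answer is 70.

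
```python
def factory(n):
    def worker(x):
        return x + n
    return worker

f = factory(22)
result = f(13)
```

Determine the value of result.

Step 1: factory(22) creates a closure that captures n = 22.
Step 2: f(13) calls the closure with x = 13, returning 13 + 22 = 35.
Step 3: result = 35

The answer is 35.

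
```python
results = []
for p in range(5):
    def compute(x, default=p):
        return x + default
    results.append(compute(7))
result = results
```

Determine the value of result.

Step 1: Default argument default=p is evaluated at function definition time.
Step 2: Each iteration creates compute with default = current p value.
Step 3: compute(7) returns 7 + default. results = [7, 8, 9, 10, 11]

The answer is [7, 8, 9, 10, 11].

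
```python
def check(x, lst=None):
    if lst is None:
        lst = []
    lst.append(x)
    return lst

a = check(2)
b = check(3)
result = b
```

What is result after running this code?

Step 1: None default with guard creates a NEW list each call.
Step 2: a = [2] (fresh list). b = [3] (another fresh list).
Step 3: result = [3] (this is the fix for mutable default)

The answer is [3].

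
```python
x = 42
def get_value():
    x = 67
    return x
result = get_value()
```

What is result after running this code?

Step 1: Global x = 42.
Step 2: get_value() creates local x = 67, shadowing the global.
Step 3: Returns local x = 67. result = 67

The answer is 67.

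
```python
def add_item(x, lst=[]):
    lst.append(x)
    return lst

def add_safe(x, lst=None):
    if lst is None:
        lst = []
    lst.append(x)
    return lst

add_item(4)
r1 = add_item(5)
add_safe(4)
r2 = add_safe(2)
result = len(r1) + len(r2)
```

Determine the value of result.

Step 1: add_item shares mutable default: after 2 calls, lst = [4, 5], len = 2.
Step 2: add_safe creates fresh list each time: r2 = [2], len = 1.
Step 3: result = 2 + 1 = 3

The answer is 3.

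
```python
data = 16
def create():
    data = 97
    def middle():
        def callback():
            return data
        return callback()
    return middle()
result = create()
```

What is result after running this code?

Step 1: create() defines data = 97. middle() and callback() have no local data.
Step 2: callback() checks local (none), enclosing middle() (none), enclosing create() and finds data = 97.
Step 3: result = 97

The answer is 97.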